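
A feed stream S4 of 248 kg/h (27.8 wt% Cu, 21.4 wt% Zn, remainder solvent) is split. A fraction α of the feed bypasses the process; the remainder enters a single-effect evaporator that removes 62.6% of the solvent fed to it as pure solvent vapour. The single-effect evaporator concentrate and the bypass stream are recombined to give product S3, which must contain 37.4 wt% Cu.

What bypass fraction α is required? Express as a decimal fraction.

All 248×0.278 = 68.944 kg/h of Cu reaches S3, so S3 = 68.944/0.374 = 184.34 kg/h and vapour = 63.658 kg/h.
The evaporator receives (1−α)·248 of feed at 0.508 solvent and removes 0.626 of that solvent:
0.626×0.508×(1−α)×248 = 63.658
(1−α) = 63.658/78.866 = 0.8072;  α = 0.1928.

0.193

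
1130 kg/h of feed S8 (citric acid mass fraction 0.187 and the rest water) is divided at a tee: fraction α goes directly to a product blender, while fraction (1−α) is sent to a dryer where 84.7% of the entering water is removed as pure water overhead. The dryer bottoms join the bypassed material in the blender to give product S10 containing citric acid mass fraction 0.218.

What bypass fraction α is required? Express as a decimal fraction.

All 1130×0.187 = 211.31 kg/h of citric acid reaches S10, so S10 = 211.31/0.218 = 969.31 kg/h and vapour = 160.69 kg/h.
The evaporator receives (1−α)·1130 of feed at 0.813 water and removes 0.847 of that water:
0.847×0.813×(1−α)×1130 = 160.69
(1−α) = 160.69/778.13 = 0.2065;  α = 0.7935.

0.793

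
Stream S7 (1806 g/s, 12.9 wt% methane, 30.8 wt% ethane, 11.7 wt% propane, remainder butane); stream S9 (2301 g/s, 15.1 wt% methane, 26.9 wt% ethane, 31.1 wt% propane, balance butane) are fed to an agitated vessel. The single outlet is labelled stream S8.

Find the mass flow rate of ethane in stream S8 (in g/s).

1175 g/s

ethane out = ethane in = 1806×0.308 + 2301×0.269 = 1175.2 g/s.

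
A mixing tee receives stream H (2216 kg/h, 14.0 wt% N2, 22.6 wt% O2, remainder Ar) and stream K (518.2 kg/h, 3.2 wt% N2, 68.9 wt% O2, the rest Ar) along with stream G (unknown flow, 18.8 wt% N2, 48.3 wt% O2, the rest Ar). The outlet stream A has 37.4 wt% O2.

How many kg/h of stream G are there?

1511 kg/h

Let G be the unknown flow. Total out = 2734.2 + G.
O2 balance: 857.86 + 0.483·G = 0.374·(2734.2 + G)
(0.483 − 0.374)·G = 0.374×2734.2 − 857.86 = 164.73
G = 164.73 / 0.109 = 1511.3 kg/h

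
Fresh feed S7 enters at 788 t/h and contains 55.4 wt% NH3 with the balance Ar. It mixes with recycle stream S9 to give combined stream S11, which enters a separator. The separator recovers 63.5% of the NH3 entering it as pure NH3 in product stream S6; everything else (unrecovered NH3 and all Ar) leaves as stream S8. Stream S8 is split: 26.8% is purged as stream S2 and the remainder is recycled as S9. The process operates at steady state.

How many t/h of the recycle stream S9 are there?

1119 t/h

Ar enters only via S7 and leaves only via the purge: 788×0.446 = 0.268×(Ar in S8), and the separator passes all Ar, so Ar in S11 = Ar in S8 = 1311.4 t/h.
NH3 in S11: m_A = 788×0.554 + (1−0.268)·(1−0.635)·m_A, so m_A = 436.55/0.7328 = 595.72 t/h.
S8 = (1−0.635)×595.72 + 1311.4 = 1528.8 t/h.
Recycle S9 = (1−0.268)×1528.8 = 1119.1 t/h.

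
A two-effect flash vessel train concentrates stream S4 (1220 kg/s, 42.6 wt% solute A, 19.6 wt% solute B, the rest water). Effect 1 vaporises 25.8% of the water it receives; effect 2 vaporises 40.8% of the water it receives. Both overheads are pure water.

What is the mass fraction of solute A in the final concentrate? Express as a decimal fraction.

0.541

water in feed = 1220×0.378 = 461.16 kg/s.
After stage 1: water left = (1−0.258)×461.16 = 342.18; stream total = 1101 kg/s.
After stage 2: water left = (1−0.408)×342.18 = 202.57; final concentrate = 961.41 kg/s.
solute A fraction = 519.72/961.41 = 0.541.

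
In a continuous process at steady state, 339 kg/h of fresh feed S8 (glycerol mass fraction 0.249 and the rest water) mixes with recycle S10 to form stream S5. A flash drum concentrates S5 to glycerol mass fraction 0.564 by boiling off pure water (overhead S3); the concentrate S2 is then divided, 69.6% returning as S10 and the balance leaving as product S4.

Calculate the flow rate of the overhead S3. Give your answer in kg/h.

Overall glycerol balance (none leaves overhead): glycerol in fresh feed = glycerol in product, i.e. 339×0.249 = (1−0.696)·S2·0.564.
S2 = 84.411/(0.564×0.304) = 492.32 kg/h.
Recycle S10 = 0.696×492.32 = 342.65 kg/h.
Combined feed S5 = 339 + 342.65 = 681.65 kg/h.
Overhead S3 = S5 − S2 = 681.65 − 492.32 = 189.34 kg/h.

189.3 kg/h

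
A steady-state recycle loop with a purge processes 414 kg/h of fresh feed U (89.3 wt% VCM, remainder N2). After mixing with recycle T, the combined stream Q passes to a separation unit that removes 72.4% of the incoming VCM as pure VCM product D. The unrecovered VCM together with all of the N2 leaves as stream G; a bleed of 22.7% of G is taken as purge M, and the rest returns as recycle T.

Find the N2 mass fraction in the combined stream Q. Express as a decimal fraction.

0.293

N2 enters only via U and leaves only via the purge: 414×0.107 = 0.227×(N2 in G), and the separation unit passes all N2, so N2 in Q = N2 in G = 195.15 kg/h.
VCM in Q: m_A = 414×0.893 + (1−0.227)·(1−0.724)·m_A, so m_A = 369.7/0.7867 = 469.97 kg/h.
Q = 469.97 + 195.15 = 665.11 kg/h.
N2 fraction in Q = 195.15/665.11 = 0.293.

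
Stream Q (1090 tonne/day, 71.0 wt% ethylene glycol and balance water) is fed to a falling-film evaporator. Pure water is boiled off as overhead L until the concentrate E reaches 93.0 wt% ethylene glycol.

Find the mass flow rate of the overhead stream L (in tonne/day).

257.8 tonne/day

ethylene glycol is conserved: 1090×0.710 = 773.9 tonne/day all reports to the concentrate.
Concentrate = 773.9/(target fraction) = 832.15 tonne/day.
Overhead = 1090 − 832.15 = 257.85 tonne/day.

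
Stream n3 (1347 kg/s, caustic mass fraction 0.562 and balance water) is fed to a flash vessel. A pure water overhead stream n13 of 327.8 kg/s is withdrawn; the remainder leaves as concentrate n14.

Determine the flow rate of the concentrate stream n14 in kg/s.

1019 kg/s

Concentrate = 1347 − 327.8 = 1019.2 kg/s.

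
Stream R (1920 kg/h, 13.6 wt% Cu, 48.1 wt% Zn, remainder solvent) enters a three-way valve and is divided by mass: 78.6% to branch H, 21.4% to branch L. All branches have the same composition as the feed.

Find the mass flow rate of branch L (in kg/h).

Branch L flow = 0.214×1920 = 410.88 kg/h.

410.9 kg/h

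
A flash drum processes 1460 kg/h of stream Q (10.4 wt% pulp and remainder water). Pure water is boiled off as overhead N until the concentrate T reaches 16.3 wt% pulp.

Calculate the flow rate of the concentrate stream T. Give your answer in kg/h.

931.5 kg/h

pulp is conserved: 1460×0.104 = 151.84 kg/h all reports to the concentrate.
Concentrate = 151.84/(target fraction) = 931.53 kg/h.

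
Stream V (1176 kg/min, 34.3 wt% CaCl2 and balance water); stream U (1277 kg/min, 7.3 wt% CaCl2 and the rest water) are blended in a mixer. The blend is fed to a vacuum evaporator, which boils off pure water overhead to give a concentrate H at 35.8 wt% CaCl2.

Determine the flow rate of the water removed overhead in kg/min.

CaCl2 entering = 1176×0.343 + 1277×0.073 = 496.59 kg/min.
All CaCl2 reports to H, so H = 496.59/0.358 = 1387.1 kg/min.
Total feed = 2453 kg/min; overhead = 2453 − 1387.1 = 1065.9 kg/min.

1066 kg/min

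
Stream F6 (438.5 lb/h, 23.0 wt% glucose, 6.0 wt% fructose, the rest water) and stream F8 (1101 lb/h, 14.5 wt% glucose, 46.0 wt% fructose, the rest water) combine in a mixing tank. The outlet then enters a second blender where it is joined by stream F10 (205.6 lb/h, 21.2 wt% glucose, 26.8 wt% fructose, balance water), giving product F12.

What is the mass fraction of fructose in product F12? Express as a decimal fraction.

0.337

Overall, product flow = 1745.1 lb/h.
fructose in = 438.5×0.060 + 1101×0.460 + 205.6×0.268 = 587.87 lb/h.
fructose fraction in F12 = 0.337.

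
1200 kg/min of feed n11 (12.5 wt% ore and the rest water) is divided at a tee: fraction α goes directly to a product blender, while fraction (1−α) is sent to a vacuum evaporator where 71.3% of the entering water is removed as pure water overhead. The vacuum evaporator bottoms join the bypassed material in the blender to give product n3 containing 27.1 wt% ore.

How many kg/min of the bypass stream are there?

All 1200×0.125 = 150 kg/min of ore reaches n3, so n3 = 150/0.271 = 553.51 kg/min and vapour = 646.49 kg/min.
The evaporator receives (1−α)·1200 of feed at 0.875 water and removes 0.713 of that water:
0.713×0.875×(1−α)×1200 = 646.49
(1−α) = 646.49/748.65 = 0.8635;  α = 0.1365.
Bypass flow = 0.1365×1200 = 163.74 kg/min.

163.7 kg/min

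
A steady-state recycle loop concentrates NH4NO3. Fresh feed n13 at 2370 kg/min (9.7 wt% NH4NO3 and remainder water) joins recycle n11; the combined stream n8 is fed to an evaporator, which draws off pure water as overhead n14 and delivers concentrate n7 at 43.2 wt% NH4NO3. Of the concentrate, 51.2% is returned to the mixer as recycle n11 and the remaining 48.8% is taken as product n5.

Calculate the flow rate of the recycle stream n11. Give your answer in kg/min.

558.3 kg/min

Overall NH4NO3 balance (none leaves overhead): NH4NO3 in fresh feed = NH4NO3 in product, i.e. 2370×0.097 = (1−0.512)·n7·0.432.
n7 = 229.89/(0.432×0.488) = 1090.5 kg/min.
Recycle n11 = 0.512×1090.5 = 558.32 kg/min.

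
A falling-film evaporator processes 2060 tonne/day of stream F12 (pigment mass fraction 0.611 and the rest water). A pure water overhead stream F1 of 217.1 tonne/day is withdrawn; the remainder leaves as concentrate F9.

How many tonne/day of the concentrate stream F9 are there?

1843 tonne/day

Concentrate = 2060 − 217.1 = 1842.9 tonne/day.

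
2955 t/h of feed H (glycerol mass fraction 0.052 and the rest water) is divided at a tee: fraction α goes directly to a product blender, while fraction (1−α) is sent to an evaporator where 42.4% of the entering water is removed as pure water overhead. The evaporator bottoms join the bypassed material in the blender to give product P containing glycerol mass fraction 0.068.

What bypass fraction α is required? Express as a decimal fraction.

All 2955×0.052 = 153.66 t/h of glycerol reaches P, so P = 153.66/0.068 = 2259.7 t/h and vapour = 695.29 t/h.
The evaporator receives (1−α)·2955 of feed at 0.948 water and removes 0.424 of that water:
0.424×0.948×(1−α)×2955 = 695.29
(1−α) = 695.29/1187.8 = 0.5854;  α = 0.4146.

0.415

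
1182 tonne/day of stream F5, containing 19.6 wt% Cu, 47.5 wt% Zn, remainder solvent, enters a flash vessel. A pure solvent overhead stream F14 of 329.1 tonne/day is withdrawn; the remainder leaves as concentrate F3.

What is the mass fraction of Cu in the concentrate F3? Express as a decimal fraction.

0.2716

Cu is not removed: 1182×0.196 = 231.67 tonne/day of Cu enters F3.
Concentrate = 1182 − 329.1 = 852.9 tonne/day.
Mass fraction = 231.67/852.9 = 0.2716.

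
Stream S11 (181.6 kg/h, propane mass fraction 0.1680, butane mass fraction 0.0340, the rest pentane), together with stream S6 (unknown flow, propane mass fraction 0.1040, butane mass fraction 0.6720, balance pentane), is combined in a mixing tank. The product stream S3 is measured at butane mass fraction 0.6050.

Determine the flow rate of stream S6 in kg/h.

Let S6 be the unknown flow. Total out = 181.6 + S6.
butane balance: 6.1744 + 0.672·S6 = 0.605·(181.6 + S6)
(0.672 − 0.605)·S6 = 0.605×181.6 − 6.1744 = 103.69
S6 = 103.69 / 0.067 = 1547.7 kg/h

1548 kg/h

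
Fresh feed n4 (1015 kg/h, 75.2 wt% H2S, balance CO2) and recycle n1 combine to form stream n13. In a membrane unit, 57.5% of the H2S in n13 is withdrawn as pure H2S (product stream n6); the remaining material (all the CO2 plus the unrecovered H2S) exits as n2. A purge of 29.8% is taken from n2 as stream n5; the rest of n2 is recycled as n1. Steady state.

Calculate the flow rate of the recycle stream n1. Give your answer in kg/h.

917.5 kg/h

CO2 enters only via n4 and leaves only via the purge: 1015×0.248 = 0.298×(CO2 in n2), and the membrane unit passes all CO2, so CO2 in n13 = CO2 in n2 = 844.7 kg/h.
H2S in n13: m_A = 1015×0.752 + (1−0.298)·(1−0.575)·m_A, so m_A = 763.28/0.7016 = 1087.8 kg/h.
n2 = (1−0.575)×1087.8 + 844.7 = 1307 kg/h.
Recycle n1 = (1−0.298)×1307 = 917.53 kg/h.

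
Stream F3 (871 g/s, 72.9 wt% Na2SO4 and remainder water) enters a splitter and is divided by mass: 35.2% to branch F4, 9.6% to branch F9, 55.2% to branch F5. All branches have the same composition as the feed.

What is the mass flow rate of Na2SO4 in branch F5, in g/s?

350.5 g/s

Branch F5 total = 0.552×871 = 480.79 g/s.
Na2SO4 in F5 = 0.729×480.79 = 350.5 g/s.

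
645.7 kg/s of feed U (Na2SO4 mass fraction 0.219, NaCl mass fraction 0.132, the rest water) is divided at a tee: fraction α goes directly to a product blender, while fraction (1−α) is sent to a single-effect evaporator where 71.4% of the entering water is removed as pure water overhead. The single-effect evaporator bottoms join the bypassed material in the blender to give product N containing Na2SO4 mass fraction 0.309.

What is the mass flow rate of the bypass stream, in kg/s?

All 645.7×0.219 = 141.41 kg/s of Na2SO4 reaches N, so N = 141.41/0.309 = 457.63 kg/s and vapour = 188.07 kg/s.
The evaporator receives (1−α)·645.7 of feed at 0.649 water and removes 0.714 of that water:
0.714×0.649×(1−α)×645.7 = 188.07
(1−α) = 188.07/299.21 = 0.6286;  α = 0.3714.
Bypass flow = 0.3714×645.7 = 239.84 kg/s.

239.8 kg/s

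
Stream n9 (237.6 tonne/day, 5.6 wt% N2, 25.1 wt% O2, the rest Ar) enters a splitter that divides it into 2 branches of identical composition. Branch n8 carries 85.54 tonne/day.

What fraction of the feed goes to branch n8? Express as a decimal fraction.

Fraction to n8 = 85.54/237.6 = 0.3600.

0.360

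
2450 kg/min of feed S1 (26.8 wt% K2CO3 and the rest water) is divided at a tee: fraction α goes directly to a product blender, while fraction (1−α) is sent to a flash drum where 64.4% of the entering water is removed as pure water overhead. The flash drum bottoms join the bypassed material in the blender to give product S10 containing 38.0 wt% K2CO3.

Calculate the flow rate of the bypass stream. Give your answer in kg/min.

All 2450×0.268 = 656.6 kg/min of K2CO3 reaches S10, so S10 = 656.6/0.380 = 1727.9 kg/min and vapour = 722.11 kg/min.
The evaporator receives (1−α)·2450 of feed at 0.732 water and removes 0.644 of that water:
0.644×0.732×(1−α)×2450 = 722.11
(1−α) = 722.11/1154.9 = 0.6252;  α = 0.3748.
Bypass flow = 0.3748×2450 = 918.19 kg/min.

918.2 kg/min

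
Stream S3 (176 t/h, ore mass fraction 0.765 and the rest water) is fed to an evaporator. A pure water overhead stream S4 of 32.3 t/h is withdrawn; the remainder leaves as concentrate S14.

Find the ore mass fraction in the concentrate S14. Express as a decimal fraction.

ore is not removed: 176×0.765 = 134.64 t/h of ore enters S14.
Concentrate = 176 − 32.3 = 143.7 t/h.
Mass fraction = 134.64/143.7 = 0.937.

0.937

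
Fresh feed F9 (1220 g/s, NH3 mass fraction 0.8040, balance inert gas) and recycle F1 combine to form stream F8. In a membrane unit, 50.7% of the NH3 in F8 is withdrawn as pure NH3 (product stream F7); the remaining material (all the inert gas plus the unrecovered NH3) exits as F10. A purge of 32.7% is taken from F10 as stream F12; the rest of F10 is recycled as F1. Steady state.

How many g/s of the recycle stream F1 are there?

979.2 g/s

inert gas enters only via F9 and leaves only via the purge: 1220×0.196 = 0.327×(inert gas in F10), and the membrane unit passes all inert gas, so inert gas in F8 = inert gas in F10 = 731.25 g/s.
NH3 in F8: m_A = 1220×0.804 + (1−0.327)·(1−0.507)·m_A, so m_A = 980.88/0.6682 = 1467.9 g/s.
F10 = (1−0.507)×1467.9 + 731.25 = 1454.9 g/s.
Recycle F1 = (1−0.327)×1454.9 = 979.17 g/s.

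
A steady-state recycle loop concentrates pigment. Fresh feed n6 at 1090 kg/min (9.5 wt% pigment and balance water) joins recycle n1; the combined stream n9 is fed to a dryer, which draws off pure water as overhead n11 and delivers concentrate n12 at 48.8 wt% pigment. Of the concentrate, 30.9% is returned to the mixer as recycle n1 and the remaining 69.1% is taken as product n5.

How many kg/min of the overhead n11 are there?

Overall pigment balance (none leaves overhead): pigment in fresh feed = pigment in product, i.e. 1090×0.095 = (1−0.309)·n12·0.488.
n12 = 103.55/(0.488×0.691) = 307.08 kg/min.
Recycle n1 = 0.309×307.08 = 94.888 kg/min.
Combined feed n9 = 1090 + 94.888 = 1184.9 kg/min.
Overhead n11 = n9 − n12 = 1184.9 − 307.08 = 877.81 kg/min.

877.8 kg/min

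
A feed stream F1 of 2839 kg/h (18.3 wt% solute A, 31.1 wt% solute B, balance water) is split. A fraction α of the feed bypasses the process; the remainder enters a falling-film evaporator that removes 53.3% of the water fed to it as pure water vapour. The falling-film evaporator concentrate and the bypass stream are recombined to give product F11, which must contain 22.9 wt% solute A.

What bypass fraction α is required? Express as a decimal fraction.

0.255

All 2839×0.183 = 519.54 kg/h of solute A reaches F11, so F11 = 519.54/0.229 = 2268.7 kg/h and vapour = 570.28 kg/h.
The evaporator receives (1−α)·2839 of feed at 0.506 water and removes 0.533 of that water:
0.533×0.506×(1−α)×2839 = 570.28
(1−α) = 570.28/765.67 = 0.7448;  α = 0.2552.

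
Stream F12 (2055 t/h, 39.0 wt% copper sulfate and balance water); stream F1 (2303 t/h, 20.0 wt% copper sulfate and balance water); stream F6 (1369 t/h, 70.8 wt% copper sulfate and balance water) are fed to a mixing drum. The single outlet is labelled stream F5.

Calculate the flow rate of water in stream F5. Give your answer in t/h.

3496 t/h

water out = water in = 2055×0.610 + 2303×0.800 + 1369×0.292 = 3495.7 t/h.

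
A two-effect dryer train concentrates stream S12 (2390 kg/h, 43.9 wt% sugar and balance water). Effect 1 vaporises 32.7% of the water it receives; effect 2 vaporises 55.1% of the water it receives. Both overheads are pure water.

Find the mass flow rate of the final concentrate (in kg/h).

1454 kg/h

water in feed = 2390×0.561 = 1340.8 kg/h.
After stage 1: water left = (1−0.327)×1340.8 = 902.35; stream total = 1951.6 kg/h.
After stage 2: water left = (1−0.551)×902.35 = 405.16; final concentrate = 1454.4 kg/h.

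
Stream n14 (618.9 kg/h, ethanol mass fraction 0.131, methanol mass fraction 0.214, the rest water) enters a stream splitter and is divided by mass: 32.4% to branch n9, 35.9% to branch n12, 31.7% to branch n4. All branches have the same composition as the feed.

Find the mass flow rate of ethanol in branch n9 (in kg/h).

Branch n9 total = 0.324×618.9 = 200.52 kg/h.
ethanol in n9 = 0.131×200.52 = 26.269 kg/h.

26.27 kg/h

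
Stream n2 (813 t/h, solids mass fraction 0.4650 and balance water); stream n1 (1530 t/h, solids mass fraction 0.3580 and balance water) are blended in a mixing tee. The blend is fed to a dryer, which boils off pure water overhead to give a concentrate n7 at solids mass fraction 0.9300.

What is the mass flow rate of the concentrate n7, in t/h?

solids entering = 813×0.465 + 1530×0.358 = 925.79 t/h.
All solids reports to n7, so n7 = 925.79/0.930 = 995.47 t/h.

995.5 t/h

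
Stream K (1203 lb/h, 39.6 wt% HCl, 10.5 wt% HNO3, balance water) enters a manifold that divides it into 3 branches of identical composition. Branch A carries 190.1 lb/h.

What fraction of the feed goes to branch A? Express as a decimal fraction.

0.158

Fraction to A = 190.1/1203 = 0.1580.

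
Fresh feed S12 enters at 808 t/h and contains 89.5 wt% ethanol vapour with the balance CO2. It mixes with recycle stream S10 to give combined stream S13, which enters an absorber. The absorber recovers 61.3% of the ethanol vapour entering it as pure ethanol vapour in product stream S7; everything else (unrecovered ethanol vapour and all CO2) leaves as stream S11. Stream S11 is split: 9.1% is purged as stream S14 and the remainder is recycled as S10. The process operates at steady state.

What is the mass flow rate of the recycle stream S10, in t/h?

1240 t/h

CO2 enters only via S12 and leaves only via the purge: 808×0.105 = 0.091×(CO2 in S11), and the absorber passes all CO2, so CO2 in S13 = CO2 in S11 = 932.31 t/h.
ethanol vapour in S13: m_A = 808×0.895 + (1−0.091)·(1−0.613)·m_A, so m_A = 723.16/0.6482 = 1115.6 t/h.
S11 = (1−0.613)×1115.6 + 932.31 = 1364.1 t/h.
Recycle S10 = (1−0.091)×1364.1 = 1239.9 t/h.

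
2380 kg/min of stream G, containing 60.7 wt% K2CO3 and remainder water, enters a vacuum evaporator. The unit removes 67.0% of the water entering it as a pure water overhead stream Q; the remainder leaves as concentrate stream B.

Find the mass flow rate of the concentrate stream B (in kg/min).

1753 kg/min

water entering = 2380×0.393 = 935.34 kg/min; overhead removed = 0.670×935.34 = 626.68 kg/min.
Concentrate = 2380 − 626.68 = 1753.3 kg/min.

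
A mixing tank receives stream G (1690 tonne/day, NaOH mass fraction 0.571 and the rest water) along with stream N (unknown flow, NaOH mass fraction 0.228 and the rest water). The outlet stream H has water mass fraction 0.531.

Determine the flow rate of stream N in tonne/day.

Let N be the unknown flow. Total out = 1690 + N.
water balance: 725.01 + 0.772·N = 0.531·(1690 + N)
(0.772 − 0.531)·N = 0.531×1690 − 725.01 = 172.38
N = 172.38 / 0.241 = 715.27 tonne/day

715.3 tonne/day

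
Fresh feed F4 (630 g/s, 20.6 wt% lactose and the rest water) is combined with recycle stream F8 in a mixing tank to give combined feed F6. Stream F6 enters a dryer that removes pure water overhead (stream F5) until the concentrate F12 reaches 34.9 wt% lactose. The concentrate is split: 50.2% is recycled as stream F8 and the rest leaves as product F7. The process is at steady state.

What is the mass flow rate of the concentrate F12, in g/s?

Overall lactose balance (none leaves overhead): lactose in fresh feed = lactose in product, i.e. 630×0.206 = (1−0.502)·F12·0.349.
F12 = 129.78/(0.349×0.498) = 746.71 g/s.

746.7 g/s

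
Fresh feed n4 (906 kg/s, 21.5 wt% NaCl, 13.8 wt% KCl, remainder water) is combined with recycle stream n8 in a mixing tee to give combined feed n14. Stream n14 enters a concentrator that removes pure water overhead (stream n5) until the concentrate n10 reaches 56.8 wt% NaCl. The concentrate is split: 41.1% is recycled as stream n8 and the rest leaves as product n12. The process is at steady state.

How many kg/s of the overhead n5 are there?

Overall NaCl balance (none leaves overhead): NaCl in fresh feed = NaCl in product, i.e. 906×0.215 = (1−0.411)·n10·0.568.
n10 = 194.79/(0.568×0.589) = 582.24 kg/s.
Recycle n8 = 0.411×582.24 = 239.3 kg/s.
Combined feed n14 = 906 + 239.3 = 1145.3 kg/s.
Overhead n5 = n14 − n10 = 1145.3 − 582.24 = 563.06 kg/s.

563.1 kg/s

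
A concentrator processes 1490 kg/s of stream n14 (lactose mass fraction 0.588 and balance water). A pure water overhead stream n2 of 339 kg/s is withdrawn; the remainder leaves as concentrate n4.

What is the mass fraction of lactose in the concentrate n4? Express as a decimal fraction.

lactose is not removed: 1490×0.588 = 876.12 kg/s of lactose enters n4.
Concentrate = 1490 − 339 = 1151 kg/s.
Mass fraction = 876.12/1151 = 0.761.

0.761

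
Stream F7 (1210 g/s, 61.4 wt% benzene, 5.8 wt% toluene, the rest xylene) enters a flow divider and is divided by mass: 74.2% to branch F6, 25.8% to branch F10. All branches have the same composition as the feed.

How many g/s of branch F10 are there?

312.2 g/s

Branch F10 flow = 0.258×1210 = 312.18 g/s.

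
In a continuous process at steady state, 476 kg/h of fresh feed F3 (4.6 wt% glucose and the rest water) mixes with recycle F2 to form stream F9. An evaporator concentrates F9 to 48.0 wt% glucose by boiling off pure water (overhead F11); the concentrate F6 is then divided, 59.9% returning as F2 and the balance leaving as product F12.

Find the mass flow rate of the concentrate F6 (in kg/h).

Overall glucose balance (none leaves overhead): glucose in fresh feed = glucose in product, i.e. 476×0.046 = (1−0.599)·F6·0.480.
F6 = 21.896/(0.480×0.401) = 113.76 kg/h.

113.8 kg/h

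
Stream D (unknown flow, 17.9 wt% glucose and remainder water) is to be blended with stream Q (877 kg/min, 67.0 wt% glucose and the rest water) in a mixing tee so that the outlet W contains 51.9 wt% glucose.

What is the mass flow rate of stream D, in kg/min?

389.5 kg/min

Let D be the unknown flow. Total out = 877 + D.
glucose balance: 587.59 + 0.179·D = 0.519·(877 + D)
(0.179 − 0.519)·D = 0.519×877 − 587.59 = -132.43
D = -132.43 / -0.340 = 389.49 kg/min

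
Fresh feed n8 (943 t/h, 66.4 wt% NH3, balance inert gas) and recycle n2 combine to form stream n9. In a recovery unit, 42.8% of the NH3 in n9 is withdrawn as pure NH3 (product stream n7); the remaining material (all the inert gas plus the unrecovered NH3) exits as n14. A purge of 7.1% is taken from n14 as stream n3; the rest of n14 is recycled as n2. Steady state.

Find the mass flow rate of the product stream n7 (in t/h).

571.9 t/h

NH3 in n9: m_A = 943×0.664 + (1−0.071)·(1−0.428)·m_A, so m_A = 626.15/0.4686 = 1336.2 t/h.
Product n7 = 0.428×1336.2 = 571.89 t/h.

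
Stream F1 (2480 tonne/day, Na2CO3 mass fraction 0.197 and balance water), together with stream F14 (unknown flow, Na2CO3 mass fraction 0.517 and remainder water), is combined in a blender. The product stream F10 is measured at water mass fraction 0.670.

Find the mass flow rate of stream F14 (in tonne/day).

1764 tonne/day

Let F14 be the unknown flow. Total out = 2480 + F14.
water balance: 1991.4 + 0.483·F14 = 0.670·(2480 + F14)
(0.483 − 0.670)·F14 = 0.670×2480 − 1991.4 = -329.84
F14 = -329.84 / -0.187 = 1763.9 tonne/day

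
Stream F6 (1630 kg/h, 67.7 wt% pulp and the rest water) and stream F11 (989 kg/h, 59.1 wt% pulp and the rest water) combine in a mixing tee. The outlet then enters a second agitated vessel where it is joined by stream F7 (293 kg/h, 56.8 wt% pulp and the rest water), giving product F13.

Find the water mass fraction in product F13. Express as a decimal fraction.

Overall, product flow = 2912 kg/h.
water in = 1630×0.323 + 989×0.409 + 293×0.432 = 1057.6 kg/h.
water fraction in F13 = 0.363.

0.363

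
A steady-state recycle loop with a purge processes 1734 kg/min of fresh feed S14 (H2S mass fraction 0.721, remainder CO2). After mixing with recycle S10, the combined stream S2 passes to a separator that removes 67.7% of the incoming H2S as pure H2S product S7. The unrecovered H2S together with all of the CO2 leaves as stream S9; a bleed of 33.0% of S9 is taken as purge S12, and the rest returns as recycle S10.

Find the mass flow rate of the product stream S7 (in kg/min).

1080 kg/min

H2S in S2: m_A = 1734×0.721 + (1−0.330)·(1−0.677)·m_A, so m_A = 1250.2/0.7836 = 1595.5 kg/min.
Product S7 = 0.677×1595.5 = 1080.2 kg/min.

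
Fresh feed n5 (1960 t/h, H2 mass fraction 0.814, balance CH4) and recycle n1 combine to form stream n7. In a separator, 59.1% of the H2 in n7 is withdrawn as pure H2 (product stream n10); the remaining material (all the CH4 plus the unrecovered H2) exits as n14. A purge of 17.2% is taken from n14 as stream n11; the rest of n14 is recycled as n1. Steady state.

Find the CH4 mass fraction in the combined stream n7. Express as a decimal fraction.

CH4 enters only via n5 and leaves only via the purge: 1960×0.186 = 0.172×(CH4 in n14), and the separator passes all CH4, so CH4 in n7 = CH4 in n14 = 2119.5 t/h.
H2 in n7: m_A = 1960×0.814 + (1−0.172)·(1−0.591)·m_A, so m_A = 1595.4/0.6613 = 2412.4 t/h.
n7 = 2412.4 + 2119.5 = 4531.9 t/h.
CH4 fraction in n7 = 2119.5/4531.9 = 0.468.

0.468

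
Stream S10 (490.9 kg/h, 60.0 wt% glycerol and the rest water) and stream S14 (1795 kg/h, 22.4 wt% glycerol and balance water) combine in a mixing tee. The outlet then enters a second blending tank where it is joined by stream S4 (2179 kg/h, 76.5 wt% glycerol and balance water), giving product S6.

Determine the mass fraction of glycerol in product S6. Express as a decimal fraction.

Overall, product flow = 4464.9 kg/h.
glycerol in = 490.9×0.600 + 1795×0.224 + 2179×0.765 = 2363.6 kg/h.
glycerol fraction in S6 = 0.529.

0.529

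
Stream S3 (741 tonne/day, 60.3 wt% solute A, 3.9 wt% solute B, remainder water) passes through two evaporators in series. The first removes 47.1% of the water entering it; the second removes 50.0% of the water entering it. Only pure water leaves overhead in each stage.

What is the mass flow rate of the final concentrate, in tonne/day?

545.9 tonne/day

water in feed = 741×0.358 = 265.28 tonne/day.
After stage 1: water left = (1−0.471)×265.28 = 140.33; stream total = 616.05 tonne/day.
After stage 2: water left = (1−0.500)×140.33 = 70.166; final concentrate = 545.89 tonne/day.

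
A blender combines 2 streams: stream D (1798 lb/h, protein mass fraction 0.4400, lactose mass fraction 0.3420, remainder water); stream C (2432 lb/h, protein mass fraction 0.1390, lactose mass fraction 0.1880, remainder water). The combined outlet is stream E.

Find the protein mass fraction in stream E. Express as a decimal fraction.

Total flow out = 1798 + 2432 = 4230 lb/h.
protein in = 1798×0.440 + 2432×0.139 = 1129.2 lb/h.
protein mass fraction in E = 1129.2/4230 = 0.2669.

0.2669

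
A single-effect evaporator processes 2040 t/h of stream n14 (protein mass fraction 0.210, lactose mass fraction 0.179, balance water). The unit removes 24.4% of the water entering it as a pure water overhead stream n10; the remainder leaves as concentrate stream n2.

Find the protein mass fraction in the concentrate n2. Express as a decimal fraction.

protein is not removed: 2040×0.210 = 428.4 t/h of protein enters n2.
water entering = 2040×0.611 = 1246.4 t/h; overhead removed = 0.244×1246.4 = 304.13 t/h.
Concentrate = 2040 − 304.13 = 1735.9 t/h.
Mass fraction = 428.4/1735.9 = 0.247.

0.247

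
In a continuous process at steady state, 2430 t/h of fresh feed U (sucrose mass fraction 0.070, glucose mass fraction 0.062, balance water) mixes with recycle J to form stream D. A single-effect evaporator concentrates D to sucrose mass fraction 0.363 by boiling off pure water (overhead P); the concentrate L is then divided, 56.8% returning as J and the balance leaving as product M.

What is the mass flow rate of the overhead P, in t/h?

1961 t/h

Overall sucrose balance (none leaves overhead): sucrose in fresh feed = sucrose in product, i.e. 2430×0.070 = (1−0.568)·L·0.363.
L = 170.1/(0.363×0.432) = 1084.7 t/h.
Recycle J = 0.568×1084.7 = 616.12 t/h.
Combined feed D = 2430 + 616.12 = 3046.1 t/h.
Overhead P = D − L = 3046.1 − 1084.7 = 1961.4 t/h.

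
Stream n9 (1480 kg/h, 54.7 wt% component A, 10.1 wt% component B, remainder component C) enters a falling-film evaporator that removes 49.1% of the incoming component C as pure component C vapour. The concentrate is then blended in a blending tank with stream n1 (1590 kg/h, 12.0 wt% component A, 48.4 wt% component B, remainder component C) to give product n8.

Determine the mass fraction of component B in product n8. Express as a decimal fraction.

Vapour removed = 0.491×0.352×1480 = 255.79 kg/h; concentrate = 1224.2 kg/h.
component B reaching the mixer = 149.48 (from concentrate) + 1590×0.484 = 919.04 kg/h.
Product flow = 1224.2 + 1590 = 2814.2 kg/h; component B fraction = 0.3266.

0.3266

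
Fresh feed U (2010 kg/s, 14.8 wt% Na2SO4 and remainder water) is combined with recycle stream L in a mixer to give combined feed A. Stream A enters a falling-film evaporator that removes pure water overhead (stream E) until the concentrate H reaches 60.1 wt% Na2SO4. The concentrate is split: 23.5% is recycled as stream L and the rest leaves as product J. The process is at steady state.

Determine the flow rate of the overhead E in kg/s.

Overall Na2SO4 balance (none leaves overhead): Na2SO4 in fresh feed = Na2SO4 in product, i.e. 2010×0.148 = (1−0.235)·H·0.601.
H = 297.48/(0.601×0.765) = 647.03 kg/s.
Recycle L = 0.235×647.03 = 152.05 kg/s.
Combined feed A = 2010 + 152.05 = 2162.1 kg/s.
Overhead E = A − H = 2162.1 − 647.03 = 1515 kg/s.

1515 kg/s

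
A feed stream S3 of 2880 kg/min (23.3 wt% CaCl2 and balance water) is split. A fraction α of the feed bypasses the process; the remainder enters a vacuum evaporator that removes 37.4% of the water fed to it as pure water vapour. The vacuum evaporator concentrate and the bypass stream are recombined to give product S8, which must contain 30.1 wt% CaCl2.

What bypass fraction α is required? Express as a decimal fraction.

All 2880×0.233 = 671.04 kg/min of CaCl2 reaches S8, so S8 = 671.04/0.301 = 2229.4 kg/min and vapour = 650.63 kg/min.
The evaporator receives (1−α)·2880 of feed at 0.767 water and removes 0.374 of that water:
0.374×0.767×(1−α)×2880 = 650.63
(1−α) = 650.63/826.15 = 0.7875;  α = 0.2125.

0.212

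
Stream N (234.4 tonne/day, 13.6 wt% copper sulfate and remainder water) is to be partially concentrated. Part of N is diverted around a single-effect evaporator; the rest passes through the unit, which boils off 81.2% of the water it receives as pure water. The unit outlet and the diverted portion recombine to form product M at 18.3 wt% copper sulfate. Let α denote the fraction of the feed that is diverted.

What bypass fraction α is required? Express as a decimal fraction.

0.634

All 234.4×0.136 = 31.878 tonne/day of copper sulfate reaches M, so M = 31.878/0.183 = 174.2 tonne/day and vapour = 60.201 tonne/day.
The evaporator receives (1−α)·234.4 of feed at 0.864 water and removes 0.812 of that water:
0.812×0.864×(1−α)×234.4 = 60.201
(1−α) = 60.201/164.45 = 0.3661;  α = 0.6339.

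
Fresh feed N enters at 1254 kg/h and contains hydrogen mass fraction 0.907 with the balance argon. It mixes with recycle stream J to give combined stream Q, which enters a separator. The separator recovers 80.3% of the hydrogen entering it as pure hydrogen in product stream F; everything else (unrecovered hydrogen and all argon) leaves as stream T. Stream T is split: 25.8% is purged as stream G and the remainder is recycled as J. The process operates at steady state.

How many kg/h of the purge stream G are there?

184.3 kg/h

argon enters only via N and leaves only via the purge: 1254×0.093 = 0.258×(argon in T), and the separator passes all argon, so argon in Q = argon in T = 452.02 kg/h.
hydrogen in Q: m_A = 1254×0.907 + (1−0.258)·(1−0.803)·m_A, so m_A = 1137.4/0.8538 = 1332.1 kg/h.
T = (1−0.803)×1332.1 + 452.02 = 714.45 kg/h.
Purge G = 0.258×714.45 = 184.33 kg/h.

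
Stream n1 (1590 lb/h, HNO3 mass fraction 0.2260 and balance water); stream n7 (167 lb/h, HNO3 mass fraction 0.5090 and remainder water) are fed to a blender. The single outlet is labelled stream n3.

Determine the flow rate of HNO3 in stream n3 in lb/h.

HNO3 out = HNO3 in = 1590×0.226 + 167×0.509 = 444.34 lb/h.

444.3 lb/h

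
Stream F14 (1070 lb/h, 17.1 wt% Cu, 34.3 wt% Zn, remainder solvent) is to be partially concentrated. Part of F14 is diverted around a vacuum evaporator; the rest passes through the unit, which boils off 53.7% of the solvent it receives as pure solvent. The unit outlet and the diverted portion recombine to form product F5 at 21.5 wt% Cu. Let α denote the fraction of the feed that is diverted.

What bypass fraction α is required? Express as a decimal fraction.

All 1070×0.171 = 182.97 lb/h of Cu reaches F5, so F5 = 182.97/0.215 = 851.02 lb/h and vapour = 218.98 lb/h.
The evaporator receives (1−α)·1070 of feed at 0.486 solvent and removes 0.537 of that solvent:
0.537×0.486×(1−α)×1070 = 218.98
(1−α) = 218.98/279.25 = 0.7842;  α = 0.2158.

0.216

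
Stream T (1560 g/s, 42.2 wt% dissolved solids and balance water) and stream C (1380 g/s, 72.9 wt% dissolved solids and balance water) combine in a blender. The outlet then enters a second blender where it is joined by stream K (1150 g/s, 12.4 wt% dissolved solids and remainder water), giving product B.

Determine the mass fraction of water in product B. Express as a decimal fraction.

Overall, product flow = 4090 g/s.
water in = 1560×0.578 + 1380×0.271 + 1150×0.876 = 2283.1 g/s.
water fraction in B = 0.5582.

0.5582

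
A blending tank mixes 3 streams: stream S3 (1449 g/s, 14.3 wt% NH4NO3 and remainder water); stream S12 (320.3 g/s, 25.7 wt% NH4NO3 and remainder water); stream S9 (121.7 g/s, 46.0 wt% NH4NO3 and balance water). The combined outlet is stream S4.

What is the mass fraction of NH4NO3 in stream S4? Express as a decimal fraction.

0.183

Total flow out = 1449 + 320.3 + 121.7 = 1891 g/s.
NH4NO3 in = 1449×0.143 + 320.3×0.257 + 121.7×0.460 = 345.51 g/s.
NH4NO3 mass fraction in S4 = 345.51/1891 = 0.183.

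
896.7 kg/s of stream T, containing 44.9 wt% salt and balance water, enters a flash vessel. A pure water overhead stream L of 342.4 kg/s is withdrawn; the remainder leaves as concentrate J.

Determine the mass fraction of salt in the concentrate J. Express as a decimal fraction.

0.726

salt is not removed: 896.7×0.449 = 402.62 kg/s of salt enters J.
Concentrate = 896.7 − 342.4 = 554.3 kg/s.
Mass fraction = 402.62/554.3 = 0.726.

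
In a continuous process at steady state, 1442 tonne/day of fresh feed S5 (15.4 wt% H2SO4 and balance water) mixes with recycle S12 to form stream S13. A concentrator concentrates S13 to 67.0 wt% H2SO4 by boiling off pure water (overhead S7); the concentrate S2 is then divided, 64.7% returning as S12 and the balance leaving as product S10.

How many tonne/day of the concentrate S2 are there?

Overall H2SO4 balance (none leaves overhead): H2SO4 in fresh feed = H2SO4 in product, i.e. 1442×0.154 = (1−0.647)·S2·0.670.
S2 = 222.07/(0.670×0.353) = 938.94 tonne/day.

938.9 tonne/day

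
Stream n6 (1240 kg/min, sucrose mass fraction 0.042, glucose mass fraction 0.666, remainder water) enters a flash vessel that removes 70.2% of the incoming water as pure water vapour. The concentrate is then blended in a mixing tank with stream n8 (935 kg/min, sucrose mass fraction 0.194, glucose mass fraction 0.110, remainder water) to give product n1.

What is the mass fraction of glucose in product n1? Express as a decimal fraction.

Vapour removed = 0.702×0.292×1240 = 254.18 kg/min; concentrate = 985.82 kg/min.
glucose reaching the mixer = 825.84 (from concentrate) + 935×0.110 = 928.69 kg/min.
Product flow = 985.82 + 935 = 1920.8 kg/min; glucose fraction = 0.483.

0.483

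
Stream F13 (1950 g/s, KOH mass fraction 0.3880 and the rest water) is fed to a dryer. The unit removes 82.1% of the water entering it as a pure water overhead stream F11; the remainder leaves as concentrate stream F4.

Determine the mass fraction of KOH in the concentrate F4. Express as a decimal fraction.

0.7798

KOH is not removed: 1950×0.388 = 756.6 g/s of KOH enters F4.
water entering = 1950×0.612 = 1193.4 g/s; overhead removed = 0.821×1193.4 = 979.78 g/s.
Concentrate = 1950 − 979.78 = 970.22 g/s.
Mass fraction = 756.6/970.22 = 0.7798.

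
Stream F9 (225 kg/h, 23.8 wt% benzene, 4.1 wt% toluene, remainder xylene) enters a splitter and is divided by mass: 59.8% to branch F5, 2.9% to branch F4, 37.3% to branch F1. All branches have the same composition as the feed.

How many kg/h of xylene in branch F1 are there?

Branch F1 total = 0.373×225 = 83.925 kg/h.
xylene in F1 = 0.721×83.925 = 60.51 kg/h.

60.51 kg/h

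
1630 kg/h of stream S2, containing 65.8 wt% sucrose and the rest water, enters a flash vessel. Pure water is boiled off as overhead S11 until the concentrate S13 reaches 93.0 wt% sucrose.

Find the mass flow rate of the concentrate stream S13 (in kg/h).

sucrose is conserved: 1630×0.658 = 1072.5 kg/h all reports to the concentrate.
Concentrate = 1072.5/(target fraction) = 1153.3 kg/h.

1153 kg/h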